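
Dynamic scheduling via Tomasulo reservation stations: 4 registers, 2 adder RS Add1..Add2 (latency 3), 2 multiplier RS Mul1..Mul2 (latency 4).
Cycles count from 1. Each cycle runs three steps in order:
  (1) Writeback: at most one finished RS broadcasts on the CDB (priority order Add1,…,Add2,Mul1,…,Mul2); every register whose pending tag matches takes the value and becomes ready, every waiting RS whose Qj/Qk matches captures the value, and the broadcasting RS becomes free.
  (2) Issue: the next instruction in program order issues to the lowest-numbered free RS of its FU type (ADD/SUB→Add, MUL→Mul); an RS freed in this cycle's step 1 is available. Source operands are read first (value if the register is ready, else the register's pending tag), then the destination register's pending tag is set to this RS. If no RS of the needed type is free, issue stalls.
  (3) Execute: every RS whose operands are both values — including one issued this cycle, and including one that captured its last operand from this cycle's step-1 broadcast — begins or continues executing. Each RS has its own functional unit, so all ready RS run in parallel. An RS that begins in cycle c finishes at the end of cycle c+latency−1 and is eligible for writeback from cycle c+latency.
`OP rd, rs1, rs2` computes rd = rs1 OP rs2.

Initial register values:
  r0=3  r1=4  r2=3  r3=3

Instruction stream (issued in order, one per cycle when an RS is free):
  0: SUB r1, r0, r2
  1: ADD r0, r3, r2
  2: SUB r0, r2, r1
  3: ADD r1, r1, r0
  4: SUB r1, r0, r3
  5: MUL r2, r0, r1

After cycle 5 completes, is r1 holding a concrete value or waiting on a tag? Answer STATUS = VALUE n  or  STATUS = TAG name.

STATUS = TAG Add2

c1: issue SUB r1<-Add1 | r0:3,r1:Add1,r2:3,r3:3
c2: issue ADD r0<-Add2 | r0:Add2,r1:Add1,r2:3,r3:3
c3: stall | r0:Add2,r1:Add1,r2:3,r3:3
c4: CDB Add1=0; issue SUB r0<-Add1 | r0:Add1,r1:0,r2:3,r3:3
c5: CDB Add2=6; issue ADD r1<-Add2 | r0:Add1,r1:Add2,r2:3,r3:3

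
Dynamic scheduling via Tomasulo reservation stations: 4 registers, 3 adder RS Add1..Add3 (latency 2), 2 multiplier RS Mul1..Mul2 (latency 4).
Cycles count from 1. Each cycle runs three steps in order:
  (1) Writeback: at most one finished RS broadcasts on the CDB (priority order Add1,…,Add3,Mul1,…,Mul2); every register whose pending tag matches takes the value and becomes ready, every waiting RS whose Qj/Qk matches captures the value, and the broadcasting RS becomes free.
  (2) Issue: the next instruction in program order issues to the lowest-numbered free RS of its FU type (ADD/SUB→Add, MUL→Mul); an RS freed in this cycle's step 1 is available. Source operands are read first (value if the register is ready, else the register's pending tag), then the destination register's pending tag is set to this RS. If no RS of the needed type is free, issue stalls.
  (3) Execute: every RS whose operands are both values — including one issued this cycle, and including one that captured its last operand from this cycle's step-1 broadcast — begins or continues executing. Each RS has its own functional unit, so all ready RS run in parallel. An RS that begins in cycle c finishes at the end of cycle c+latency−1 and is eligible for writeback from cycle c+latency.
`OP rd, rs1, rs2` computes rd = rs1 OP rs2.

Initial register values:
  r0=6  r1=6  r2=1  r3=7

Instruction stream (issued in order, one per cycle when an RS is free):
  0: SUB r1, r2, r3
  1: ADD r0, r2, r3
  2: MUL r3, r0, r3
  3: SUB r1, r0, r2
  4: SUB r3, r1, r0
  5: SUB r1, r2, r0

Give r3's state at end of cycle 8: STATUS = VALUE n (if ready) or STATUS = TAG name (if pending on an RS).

STATUS = TAG Add2

cycle 1: issue SUB r1<-Add1 // r0:6,r1:Add1,r2:1,r3:7
cycle 2: issue ADD r0<-Add2 // r0:Add2,r1:Add1,r2:1,r3:7
cycle 3: CDB Add1=-6; issue MUL r3<-Mul1 // r0:Add2,r1:-6,r2:1,r3:Mul1
cycle 4: CDB Add2=8; issue SUB r1<-Add1 // r0:8,r1:Add1,r2:1,r3:Mul1
cycle 5: issue SUB r3<-Add2 // r0:8,r1:Add1,r2:1,r3:Add2
cycle 6: CDB Add1=7; issue SUB r1<-Add1 // r0:8,r1:Add1,r2:1,r3:Add2
cycle 7: - // r0:8,r1:Add1,r2:1,r3:Add2
cycle 8: CDB Add1=-7 // r0:8,r1:-7,r2:1,r3:Add2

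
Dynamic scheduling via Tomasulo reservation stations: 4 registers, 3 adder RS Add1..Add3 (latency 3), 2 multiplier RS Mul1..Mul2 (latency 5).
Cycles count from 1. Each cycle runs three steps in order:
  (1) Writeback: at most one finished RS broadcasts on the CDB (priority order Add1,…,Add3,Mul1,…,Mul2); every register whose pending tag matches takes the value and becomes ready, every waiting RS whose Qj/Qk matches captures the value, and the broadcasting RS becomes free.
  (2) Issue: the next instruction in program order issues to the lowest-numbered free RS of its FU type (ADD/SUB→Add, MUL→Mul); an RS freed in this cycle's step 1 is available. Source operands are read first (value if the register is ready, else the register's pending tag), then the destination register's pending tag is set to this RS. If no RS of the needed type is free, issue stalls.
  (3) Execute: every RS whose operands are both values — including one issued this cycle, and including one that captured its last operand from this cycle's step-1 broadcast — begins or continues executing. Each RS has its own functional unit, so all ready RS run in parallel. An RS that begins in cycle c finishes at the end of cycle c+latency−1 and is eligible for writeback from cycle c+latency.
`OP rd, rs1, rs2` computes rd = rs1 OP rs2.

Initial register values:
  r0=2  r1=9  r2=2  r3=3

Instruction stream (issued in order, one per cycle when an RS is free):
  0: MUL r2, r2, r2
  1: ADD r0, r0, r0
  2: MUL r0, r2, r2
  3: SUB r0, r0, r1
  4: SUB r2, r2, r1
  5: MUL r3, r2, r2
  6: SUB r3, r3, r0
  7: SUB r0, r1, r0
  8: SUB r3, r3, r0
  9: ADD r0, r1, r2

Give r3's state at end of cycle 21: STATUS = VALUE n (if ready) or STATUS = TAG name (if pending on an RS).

  c1: issue MUL r2<-Mul1  regs: r0:2,r1:9,r2:Mul1,r3:3
  c2: issue ADD r0<-Add1  regs: r0:Add1,r1:9,r2:Mul1,r3:3
  c3: issue MUL r0<-Mul2  regs: r0:Mul2,r1:9,r2:Mul1,r3:3
  c4: issue SUB r0<-Add2  regs: r0:Add2,r1:9,r2:Mul1,r3:3
  c5: CDB Add1=4; issue SUB r2<-Add1  regs: r0:Add2,r1:9,r2:Add1,r3:3
  c6: CDB Mul1=4; issue MUL r3<-Mul1  regs: r0:Add2,r1:9,r2:Add1,r3:Mul1
  c7: issue SUB r3<-Add3  regs: r0:Add2,r1:9,r2:Add1,r3:Add3
  c8: stall  regs: r0:Add2,r1:9,r2:Add1,r3:Add3
  c9: CDB Add1=-5; issue SUB r0<-Add1  regs: r0:Add1,r1:9,r2:-5,r3:Add3
  c10: stall  regs: r0:Add1,r1:9,r2:-5,r3:Add3
  c11: CDB Mul2=16; stall  regs: r0:Add1,r1:9,r2:-5,r3:Add3
  c12: stall  regs: r0:Add1,r1:9,r2:-5,r3:Add3
  c13: stall  regs: r0:Add1,r1:9,r2:-5,r3:Add3
  c14: CDB Add2=7; issue SUB r3<-Add2  regs: r0:Add1,r1:9,r2:-5,r3:Add2
  c15: CDB Mul1=25; stall  regs: r0:Add1,r1:9,r2:-5,r3:Add2
  c16: stall  regs: r0:Add1,r1:9,r2:-5,r3:Add2
  c17: CDB Add1=2; issue ADD r0<-Add1  regs: r0:Add1,r1:9,r2:-5,r3:Add2
  c18: CDB Add3=18  regs: r0:Add1,r1:9,r2:-5,r3:Add2
  c19: -  regs: r0:Add1,r1:9,r2:-5,r3:Add2
  c20: CDB Add1=4  regs: r0:4,r1:9,r2:-5,r3:Add2
  c21: CDB Add2=16  regs: r0:4,r1:9,r2:-5,r3:16

STATUS = VALUE 16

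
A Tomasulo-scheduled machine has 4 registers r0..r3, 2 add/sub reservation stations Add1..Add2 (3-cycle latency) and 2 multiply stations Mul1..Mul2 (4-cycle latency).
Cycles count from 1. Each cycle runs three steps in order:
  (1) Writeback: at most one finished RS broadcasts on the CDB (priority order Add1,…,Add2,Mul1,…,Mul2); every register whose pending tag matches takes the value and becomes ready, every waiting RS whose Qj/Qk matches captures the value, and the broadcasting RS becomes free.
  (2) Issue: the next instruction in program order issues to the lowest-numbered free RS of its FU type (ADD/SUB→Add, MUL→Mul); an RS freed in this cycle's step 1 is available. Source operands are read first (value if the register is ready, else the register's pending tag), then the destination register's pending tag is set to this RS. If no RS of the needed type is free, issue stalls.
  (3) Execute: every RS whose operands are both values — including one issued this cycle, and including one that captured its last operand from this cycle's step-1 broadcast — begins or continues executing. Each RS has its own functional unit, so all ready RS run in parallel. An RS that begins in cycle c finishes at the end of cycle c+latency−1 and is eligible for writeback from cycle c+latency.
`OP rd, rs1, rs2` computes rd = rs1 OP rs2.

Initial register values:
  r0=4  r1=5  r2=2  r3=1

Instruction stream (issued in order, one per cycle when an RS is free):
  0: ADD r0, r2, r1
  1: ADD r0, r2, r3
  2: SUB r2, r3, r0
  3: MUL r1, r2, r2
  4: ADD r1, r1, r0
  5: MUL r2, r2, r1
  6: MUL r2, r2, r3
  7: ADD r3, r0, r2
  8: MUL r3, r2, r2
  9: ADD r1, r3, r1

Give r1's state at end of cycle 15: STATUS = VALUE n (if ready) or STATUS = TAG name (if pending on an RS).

  c1: issue ADD r0<-Add1  regs: r0:Add1,r1:5,r2:2,r3:1
  c2: issue ADD r0<-Add2  regs: r0:Add2,r1:5,r2:2,r3:1
  c3: stall  regs: r0:Add2,r1:5,r2:2,r3:1
  c4: CDB Add1=7; issue SUB r2<-Add1  regs: r0:Add2,r1:5,r2:Add1,r3:1
  c5: CDB Add2=3; issue MUL r1<-Mul1  regs: r0:3,r1:Mul1,r2:Add1,r3:1
  c6: issue ADD r1<-Add2  regs: r0:3,r1:Add2,r2:Add1,r3:1
  c7: issue MUL r2<-Mul2  regs: r0:3,r1:Add2,r2:Mul2,r3:1
  c8: CDB Add1=-2; stall  regs: r0:3,r1:Add2,r2:Mul2,r3:1
  c9: stall  regs: r0:3,r1:Add2,r2:Mul2,r3:1
  c10: stall  regs: r0:3,r1:Add2,r2:Mul2,r3:1
  c11: stall  regs: r0:3,r1:Add2,r2:Mul2,r3:1
  c12: CDB Mul1=4; issue MUL r2<-Mul1  regs: r0:3,r1:Add2,r2:Mul1,r3:1
  c13: issue ADD r3<-Add1  regs: r0:3,r1:Add2,r2:Mul1,r3:Add1
  c14: stall  regs: r0:3,r1:Add2,r2:Mul1,r3:Add1
  c15: CDB Add2=7; stall  regs: r0:3,r1:7,r2:Mul1,r3:Add1

STATUS = VALUE 7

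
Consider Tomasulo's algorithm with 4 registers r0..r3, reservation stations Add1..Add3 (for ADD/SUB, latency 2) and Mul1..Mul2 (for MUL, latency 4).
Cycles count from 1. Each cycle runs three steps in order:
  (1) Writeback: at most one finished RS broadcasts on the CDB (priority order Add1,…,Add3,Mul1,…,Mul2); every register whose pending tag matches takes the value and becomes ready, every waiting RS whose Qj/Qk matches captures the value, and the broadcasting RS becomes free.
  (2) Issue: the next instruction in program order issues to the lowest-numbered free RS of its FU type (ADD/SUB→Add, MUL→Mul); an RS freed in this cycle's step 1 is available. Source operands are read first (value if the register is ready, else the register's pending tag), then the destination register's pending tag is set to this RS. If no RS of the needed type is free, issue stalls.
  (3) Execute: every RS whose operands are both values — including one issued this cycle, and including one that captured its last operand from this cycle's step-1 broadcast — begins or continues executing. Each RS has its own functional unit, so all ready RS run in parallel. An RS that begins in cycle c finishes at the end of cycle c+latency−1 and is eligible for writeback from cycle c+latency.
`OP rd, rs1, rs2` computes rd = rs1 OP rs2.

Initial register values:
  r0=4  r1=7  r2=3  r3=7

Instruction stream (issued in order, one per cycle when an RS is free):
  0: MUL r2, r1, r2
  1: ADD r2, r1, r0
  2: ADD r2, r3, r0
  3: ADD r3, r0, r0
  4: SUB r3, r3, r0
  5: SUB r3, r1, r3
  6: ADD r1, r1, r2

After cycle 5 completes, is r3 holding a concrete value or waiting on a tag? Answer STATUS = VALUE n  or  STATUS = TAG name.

c1: issue MUL r2<-Mul1 | r0:4,r1:7,r2:Mul1,r3:7
c2: issue ADD r2<-Add1 | r0:4,r1:7,r2:Add1,r3:7
c3: issue ADD r2<-Add2 | r0:4,r1:7,r2:Add2,r3:7
c4: CDB Add1=11; issue ADD r3<-Add1 | r0:4,r1:7,r2:Add2,r3:Add1
c5: CDB Add2=11; issue SUB r3<-Add2 | r0:4,r1:7,r2:11,r3:Add2

STATUS = TAG Add2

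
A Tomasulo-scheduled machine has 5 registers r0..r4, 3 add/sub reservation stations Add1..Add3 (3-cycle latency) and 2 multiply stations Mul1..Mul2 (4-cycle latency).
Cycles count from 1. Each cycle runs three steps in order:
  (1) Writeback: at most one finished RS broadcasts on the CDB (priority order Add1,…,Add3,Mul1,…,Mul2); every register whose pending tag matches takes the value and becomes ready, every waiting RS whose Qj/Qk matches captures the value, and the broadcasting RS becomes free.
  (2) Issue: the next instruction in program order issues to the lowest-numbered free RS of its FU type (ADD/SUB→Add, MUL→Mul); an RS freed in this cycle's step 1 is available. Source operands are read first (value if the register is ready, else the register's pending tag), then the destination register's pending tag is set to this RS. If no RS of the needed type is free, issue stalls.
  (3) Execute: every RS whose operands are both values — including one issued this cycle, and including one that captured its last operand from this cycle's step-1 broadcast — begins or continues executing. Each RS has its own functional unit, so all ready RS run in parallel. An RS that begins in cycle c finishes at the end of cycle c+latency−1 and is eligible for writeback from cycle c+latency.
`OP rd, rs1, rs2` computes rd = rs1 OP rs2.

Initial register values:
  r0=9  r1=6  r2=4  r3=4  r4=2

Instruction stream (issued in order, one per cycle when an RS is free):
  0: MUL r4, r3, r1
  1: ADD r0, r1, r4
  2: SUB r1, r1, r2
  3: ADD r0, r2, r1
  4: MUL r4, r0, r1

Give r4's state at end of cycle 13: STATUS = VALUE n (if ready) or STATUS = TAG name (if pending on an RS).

c1: issue MUL r4<-Mul1 | r0:9,r1:6,r2:4,r3:4,r4:Mul1
c2: issue ADD r0<-Add1 | r0:Add1,r1:6,r2:4,r3:4,r4:Mul1
c3: issue SUB r1<-Add2 | r0:Add1,r1:Add2,r2:4,r3:4,r4:Mul1
c4: issue ADD r0<-Add3 | r0:Add3,r1:Add2,r2:4,r3:4,r4:Mul1
c5: CDB Mul1=24; issue MUL r4<-Mul1 | r0:Add3,r1:Add2,r2:4,r3:4,r4:Mul1
c6: CDB Add2=2 | r0:Add3,r1:2,r2:4,r3:4,r4:Mul1
c7: - | r0:Add3,r1:2,r2:4,r3:4,r4:Mul1
c8: CDB Add1=30 | r0:Add3,r1:2,r2:4,r3:4,r4:Mul1
c9: CDB Add3=6 | r0:6,r1:2,r2:4,r3:4,r4:Mul1
c10: - | r0:6,r1:2,r2:4,r3:4,r4:Mul1
c11: - | r0:6,r1:2,r2:4,r3:4,r4:Mul1
c12: - | r0:6,r1:2,r2:4,r3:4,r4:Mul1
c13: CDB Mul1=12 | r0:6,r1:2,r2:4,r3:4,r4:12

STATUS = VALUE 12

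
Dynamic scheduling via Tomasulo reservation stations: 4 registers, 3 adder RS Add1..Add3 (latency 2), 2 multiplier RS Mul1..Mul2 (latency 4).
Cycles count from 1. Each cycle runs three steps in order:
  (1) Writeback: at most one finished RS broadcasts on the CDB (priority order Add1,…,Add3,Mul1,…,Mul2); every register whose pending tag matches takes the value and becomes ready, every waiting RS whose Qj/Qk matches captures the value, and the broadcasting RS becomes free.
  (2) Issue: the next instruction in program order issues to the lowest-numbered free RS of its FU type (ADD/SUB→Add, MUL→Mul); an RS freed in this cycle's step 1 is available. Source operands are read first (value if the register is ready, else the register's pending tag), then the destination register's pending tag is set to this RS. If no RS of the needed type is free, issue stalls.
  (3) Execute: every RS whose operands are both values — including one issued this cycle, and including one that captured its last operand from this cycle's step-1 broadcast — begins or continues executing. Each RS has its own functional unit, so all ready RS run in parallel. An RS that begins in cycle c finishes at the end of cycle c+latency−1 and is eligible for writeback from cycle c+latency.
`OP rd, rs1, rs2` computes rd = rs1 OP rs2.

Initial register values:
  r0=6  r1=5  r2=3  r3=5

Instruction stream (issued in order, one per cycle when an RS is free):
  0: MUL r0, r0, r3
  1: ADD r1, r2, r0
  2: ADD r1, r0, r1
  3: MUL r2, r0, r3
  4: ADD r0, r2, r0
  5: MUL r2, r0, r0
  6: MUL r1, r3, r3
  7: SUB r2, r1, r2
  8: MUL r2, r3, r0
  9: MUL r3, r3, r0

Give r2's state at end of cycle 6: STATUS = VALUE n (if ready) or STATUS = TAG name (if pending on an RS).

STATUS = TAG Mul1

c1: issue MUL r0<-Mul1 | r0:Mul1,r1:5,r2:3,r3:5
c2: issue ADD r1<-Add1 | r0:Mul1,r1:Add1,r2:3,r3:5
c3: issue ADD r1<-Add2 | r0:Mul1,r1:Add2,r2:3,r3:5
c4: issue MUL r2<-Mul2 | r0:Mul1,r1:Add2,r2:Mul2,r3:5
c5: CDB Mul1=30; issue ADD r0<-Add3 | r0:Add3,r1:Add2,r2:Mul2,r3:5
c6: issue MUL r2<-Mul1 | r0:Add3,r1:Add2,r2:Mul1,r3:5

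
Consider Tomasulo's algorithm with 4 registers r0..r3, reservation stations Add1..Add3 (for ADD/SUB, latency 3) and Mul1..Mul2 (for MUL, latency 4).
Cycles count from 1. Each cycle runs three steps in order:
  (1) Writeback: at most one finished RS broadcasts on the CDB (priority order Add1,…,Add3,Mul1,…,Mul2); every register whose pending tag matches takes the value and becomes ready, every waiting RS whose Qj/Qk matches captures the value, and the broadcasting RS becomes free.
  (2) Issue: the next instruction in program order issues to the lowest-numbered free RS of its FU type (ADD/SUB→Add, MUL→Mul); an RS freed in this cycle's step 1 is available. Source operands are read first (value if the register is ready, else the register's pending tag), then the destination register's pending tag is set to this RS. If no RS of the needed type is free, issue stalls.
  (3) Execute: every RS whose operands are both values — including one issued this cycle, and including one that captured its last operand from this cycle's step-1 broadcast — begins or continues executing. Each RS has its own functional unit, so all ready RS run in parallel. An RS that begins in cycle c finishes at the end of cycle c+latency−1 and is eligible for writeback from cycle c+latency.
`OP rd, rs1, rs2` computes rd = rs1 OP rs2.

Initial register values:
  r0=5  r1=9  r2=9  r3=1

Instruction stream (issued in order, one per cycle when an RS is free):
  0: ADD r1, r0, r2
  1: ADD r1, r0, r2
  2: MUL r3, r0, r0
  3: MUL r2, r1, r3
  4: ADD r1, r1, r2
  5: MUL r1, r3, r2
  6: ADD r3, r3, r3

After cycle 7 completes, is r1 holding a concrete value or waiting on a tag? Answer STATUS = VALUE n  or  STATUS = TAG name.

  c1: issue ADD r1<-Add1  regs: r0:5,r1:Add1,r2:9,r3:1
  c2: issue ADD r1<-Add2  regs: r0:5,r1:Add2,r2:9,r3:1
  c3: issue MUL r3<-Mul1  regs: r0:5,r1:Add2,r2:9,r3:Mul1
  c4: CDB Add1=14; issue MUL r2<-Mul2  regs: r0:5,r1:Add2,r2:Mul2,r3:Mul1
  c5: CDB Add2=14; issue ADD r1<-Add1  regs: r0:5,r1:Add1,r2:Mul2,r3:Mul1
  c6: stall  regs: r0:5,r1:Add1,r2:Mul2,r3:Mul1
  c7: CDB Mul1=25; issue MUL r1<-Mul1  regs: r0:5,r1:Mul1,r2:Mul2,r3:25

STATUS = TAG Mul1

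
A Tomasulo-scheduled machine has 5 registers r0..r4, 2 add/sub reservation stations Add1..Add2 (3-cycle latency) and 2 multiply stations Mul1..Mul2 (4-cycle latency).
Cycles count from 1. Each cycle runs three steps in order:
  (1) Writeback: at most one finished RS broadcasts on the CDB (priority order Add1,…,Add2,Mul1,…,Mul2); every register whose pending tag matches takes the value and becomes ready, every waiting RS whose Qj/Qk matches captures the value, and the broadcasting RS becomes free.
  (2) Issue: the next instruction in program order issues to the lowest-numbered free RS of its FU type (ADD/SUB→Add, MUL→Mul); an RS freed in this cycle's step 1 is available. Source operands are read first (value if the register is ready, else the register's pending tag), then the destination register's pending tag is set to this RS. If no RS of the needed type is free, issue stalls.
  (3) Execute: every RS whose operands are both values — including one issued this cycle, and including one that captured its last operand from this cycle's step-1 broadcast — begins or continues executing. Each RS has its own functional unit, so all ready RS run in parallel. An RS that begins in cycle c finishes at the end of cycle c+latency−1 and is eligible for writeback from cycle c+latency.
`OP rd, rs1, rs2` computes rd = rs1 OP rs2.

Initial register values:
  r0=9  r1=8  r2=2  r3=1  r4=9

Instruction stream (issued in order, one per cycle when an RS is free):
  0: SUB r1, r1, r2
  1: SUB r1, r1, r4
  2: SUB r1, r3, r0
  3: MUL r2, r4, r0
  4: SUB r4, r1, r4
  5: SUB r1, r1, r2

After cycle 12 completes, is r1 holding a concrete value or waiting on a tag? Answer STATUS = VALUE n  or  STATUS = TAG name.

  c1: issue SUB r1<-Add1  regs: r0:9,r1:Add1,r2:2,r3:1,r4:9
  c2: issue SUB r1<-Add2  regs: r0:9,r1:Add2,r2:2,r3:1,r4:9
  c3: stall  regs: r0:9,r1:Add2,r2:2,r3:1,r4:9
  c4: CDB Add1=6; issue SUB r1<-Add1  regs: r0:9,r1:Add1,r2:2,r3:1,r4:9
  c5: issue MUL r2<-Mul1  regs: r0:9,r1:Add1,r2:Mul1,r3:1,r4:9
  c6: stall  regs: r0:9,r1:Add1,r2:Mul1,r3:1,r4:9
  c7: CDB Add1=-8; issue SUB r4<-Add1  regs: r0:9,r1:-8,r2:Mul1,r3:1,r4:Add1
  c8: CDB Add2=-3; issue SUB r1<-Add2  regs: r0:9,r1:Add2,r2:Mul1,r3:1,r4:Add1
  c9: CDB Mul1=81  regs: r0:9,r1:Add2,r2:81,r3:1,r4:Add1
  c10: CDB Add1=-17  regs: r0:9,r1:Add2,r2:81,r3:1,r4:-17
  c11: -  regs: r0:9,r1:Add2,r2:81,r3:1,r4:-17
  c12: CDB Add2=-89  regs: r0:9,r1:-89,r2:81,r3:1,r4:-17

STATUS = VALUE -89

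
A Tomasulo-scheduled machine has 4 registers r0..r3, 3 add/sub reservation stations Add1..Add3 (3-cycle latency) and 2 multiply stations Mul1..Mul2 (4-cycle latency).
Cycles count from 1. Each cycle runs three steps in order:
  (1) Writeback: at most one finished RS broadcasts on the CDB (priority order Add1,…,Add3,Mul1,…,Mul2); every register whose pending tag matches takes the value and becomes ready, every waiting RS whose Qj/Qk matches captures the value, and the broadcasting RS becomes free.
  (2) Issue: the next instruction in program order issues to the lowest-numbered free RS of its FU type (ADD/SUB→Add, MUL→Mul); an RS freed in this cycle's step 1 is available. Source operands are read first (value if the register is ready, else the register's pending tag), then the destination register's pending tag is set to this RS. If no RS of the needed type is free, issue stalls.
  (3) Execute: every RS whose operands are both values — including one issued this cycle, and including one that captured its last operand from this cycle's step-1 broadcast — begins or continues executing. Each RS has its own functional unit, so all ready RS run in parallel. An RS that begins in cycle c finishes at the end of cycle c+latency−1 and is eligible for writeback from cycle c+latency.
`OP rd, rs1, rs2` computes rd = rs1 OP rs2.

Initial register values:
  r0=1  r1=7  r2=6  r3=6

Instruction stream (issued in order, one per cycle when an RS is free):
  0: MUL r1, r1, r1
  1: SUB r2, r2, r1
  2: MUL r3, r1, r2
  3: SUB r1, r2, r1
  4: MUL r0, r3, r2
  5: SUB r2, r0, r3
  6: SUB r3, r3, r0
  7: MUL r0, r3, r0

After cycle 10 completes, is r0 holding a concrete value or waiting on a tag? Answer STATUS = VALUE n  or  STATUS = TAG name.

cycle 1: issue MUL r1<-Mul1 // r0:1,r1:Mul1,r2:6,r3:6
cycle 2: issue SUB r2<-Add1 // r0:1,r1:Mul1,r2:Add1,r3:6
cycle 3: issue MUL r3<-Mul2 // r0:1,r1:Mul1,r2:Add1,r3:Mul2
cycle 4: issue SUB r1<-Add2 // r0:1,r1:Add2,r2:Add1,r3:Mul2
cycle 5: CDB Mul1=49; issue MUL r0<-Mul1 // r0:Mul1,r1:Add2,r2:Add1,r3:Mul2
cycle 6: issue SUB r2<-Add3 // r0:Mul1,r1:Add2,r2:Add3,r3:Mul2
cycle 7: stall // r0:Mul1,r1:Add2,r2:Add3,r3:Mul2
cycle 8: CDB Add1=-43; issue SUB r3<-Add1 // r0:Mul1,r1:Add2,r2:Add3,r3:Add1
cycle 9: stall // r0:Mul1,r1:Add2,r2:Add3,r3:Add1
cycle 10: stall // r0:Mul1,r1:Add2,r2:Add3,r3:Add1

STATUS = TAG Mul1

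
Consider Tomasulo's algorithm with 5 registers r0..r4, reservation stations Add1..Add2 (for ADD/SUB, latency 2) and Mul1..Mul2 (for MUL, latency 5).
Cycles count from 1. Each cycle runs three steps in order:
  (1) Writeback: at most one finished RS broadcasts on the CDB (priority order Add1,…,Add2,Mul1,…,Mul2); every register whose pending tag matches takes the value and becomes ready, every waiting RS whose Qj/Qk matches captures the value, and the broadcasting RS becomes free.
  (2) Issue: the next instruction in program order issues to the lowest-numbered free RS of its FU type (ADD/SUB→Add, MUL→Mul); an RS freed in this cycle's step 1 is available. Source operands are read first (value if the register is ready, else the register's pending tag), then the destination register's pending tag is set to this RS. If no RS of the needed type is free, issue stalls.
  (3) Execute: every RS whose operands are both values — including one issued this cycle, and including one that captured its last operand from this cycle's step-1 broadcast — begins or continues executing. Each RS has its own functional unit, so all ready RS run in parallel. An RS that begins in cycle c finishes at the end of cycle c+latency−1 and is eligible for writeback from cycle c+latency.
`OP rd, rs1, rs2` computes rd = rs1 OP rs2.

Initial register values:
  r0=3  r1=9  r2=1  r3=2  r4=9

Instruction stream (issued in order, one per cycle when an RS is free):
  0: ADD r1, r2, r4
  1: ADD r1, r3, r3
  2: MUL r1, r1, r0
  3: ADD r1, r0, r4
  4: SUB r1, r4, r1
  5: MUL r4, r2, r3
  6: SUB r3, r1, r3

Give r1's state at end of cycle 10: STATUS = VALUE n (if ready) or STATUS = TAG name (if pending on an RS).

  c1: issue ADD r1<-Add1  regs: r0:3,r1:Add1,r2:1,r3:2,r4:9
  c2: issue ADD r1<-Add2  regs: r0:3,r1:Add2,r2:1,r3:2,r4:9
  c3: CDB Add1=10; issue MUL r1<-Mul1  regs: r0:3,r1:Mul1,r2:1,r3:2,r4:9
  c4: CDB Add2=4; issue ADD r1<-Add1  regs: r0:3,r1:Add1,r2:1,r3:2,r4:9
  c5: issue SUB r1<-Add2  regs: r0:3,r1:Add2,r2:1,r3:2,r4:9
  c6: CDB Add1=12; issue MUL r4<-Mul2  regs: r0:3,r1:Add2,r2:1,r3:2,r4:Mul2
  c7: issue SUB r3<-Add1  regs: r0:3,r1:Add2,r2:1,r3:Add1,r4:Mul2
  c8: CDB Add2=-3  regs: r0:3,r1:-3,r2:1,r3:Add1,r4:Mul2
  c9: CDB Mul1=12  regs: r0:3,r1:-3,r2:1,r3:Add1,r4:Mul2
  c10: CDB Add1=-5  regs: r0:3,r1:-3,r2:1,r3:-5,r4:Mul2

STATUS = VALUE -3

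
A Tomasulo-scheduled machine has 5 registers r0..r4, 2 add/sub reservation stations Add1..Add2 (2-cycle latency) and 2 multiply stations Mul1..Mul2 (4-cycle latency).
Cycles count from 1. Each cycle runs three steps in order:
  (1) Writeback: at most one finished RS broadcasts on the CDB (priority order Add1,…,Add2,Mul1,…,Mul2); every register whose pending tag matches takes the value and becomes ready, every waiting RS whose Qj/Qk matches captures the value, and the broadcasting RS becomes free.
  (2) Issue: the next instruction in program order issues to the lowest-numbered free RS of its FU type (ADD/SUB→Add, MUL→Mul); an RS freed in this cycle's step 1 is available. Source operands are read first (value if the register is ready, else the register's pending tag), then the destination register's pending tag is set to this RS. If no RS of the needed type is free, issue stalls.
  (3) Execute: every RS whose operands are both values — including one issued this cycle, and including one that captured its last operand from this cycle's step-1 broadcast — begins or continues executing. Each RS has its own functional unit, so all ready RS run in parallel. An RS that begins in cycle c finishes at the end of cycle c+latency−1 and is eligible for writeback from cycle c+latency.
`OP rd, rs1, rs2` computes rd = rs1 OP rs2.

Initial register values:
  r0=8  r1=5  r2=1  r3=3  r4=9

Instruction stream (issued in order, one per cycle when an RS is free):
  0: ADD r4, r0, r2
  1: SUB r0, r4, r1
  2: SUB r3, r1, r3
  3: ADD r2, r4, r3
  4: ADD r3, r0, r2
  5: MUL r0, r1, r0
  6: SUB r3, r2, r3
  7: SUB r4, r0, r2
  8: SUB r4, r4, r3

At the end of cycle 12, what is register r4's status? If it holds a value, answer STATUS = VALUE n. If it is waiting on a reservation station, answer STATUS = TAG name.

STATUS = TAG Add1

c1: issue ADD r4<-Add1 | r0:8,r1:5,r2:1,r3:3,r4:Add1
c2: issue SUB r0<-Add2 | r0:Add2,r1:5,r2:1,r3:3,r4:Add1
c3: CDB Add1=9; issue SUB r3<-Add1 | r0:Add2,r1:5,r2:1,r3:Add1,r4:9
c4: stall | r0:Add2,r1:5,r2:1,r3:Add1,r4:9
c5: CDB Add1=2; issue ADD r2<-Add1 | r0:Add2,r1:5,r2:Add1,r3:2,r4:9
c6: CDB Add2=4; issue ADD r3<-Add2 | r0:4,r1:5,r2:Add1,r3:Add2,r4:9
c7: CDB Add1=11; issue MUL r0<-Mul1 | r0:Mul1,r1:5,r2:11,r3:Add2,r4:9
c8: issue SUB r3<-Add1 | r0:Mul1,r1:5,r2:11,r3:Add1,r4:9
c9: CDB Add2=15; issue SUB r4<-Add2 | r0:Mul1,r1:5,r2:11,r3:Add1,r4:Add2
c10: stall | r0:Mul1,r1:5,r2:11,r3:Add1,r4:Add2
c11: CDB Add1=-4; issue SUB r4<-Add1 | r0:Mul1,r1:5,r2:11,r3:-4,r4:Add1
c12: CDB Mul1=20 | r0:20,r1:5,r2:11,r3:-4,r4:Add1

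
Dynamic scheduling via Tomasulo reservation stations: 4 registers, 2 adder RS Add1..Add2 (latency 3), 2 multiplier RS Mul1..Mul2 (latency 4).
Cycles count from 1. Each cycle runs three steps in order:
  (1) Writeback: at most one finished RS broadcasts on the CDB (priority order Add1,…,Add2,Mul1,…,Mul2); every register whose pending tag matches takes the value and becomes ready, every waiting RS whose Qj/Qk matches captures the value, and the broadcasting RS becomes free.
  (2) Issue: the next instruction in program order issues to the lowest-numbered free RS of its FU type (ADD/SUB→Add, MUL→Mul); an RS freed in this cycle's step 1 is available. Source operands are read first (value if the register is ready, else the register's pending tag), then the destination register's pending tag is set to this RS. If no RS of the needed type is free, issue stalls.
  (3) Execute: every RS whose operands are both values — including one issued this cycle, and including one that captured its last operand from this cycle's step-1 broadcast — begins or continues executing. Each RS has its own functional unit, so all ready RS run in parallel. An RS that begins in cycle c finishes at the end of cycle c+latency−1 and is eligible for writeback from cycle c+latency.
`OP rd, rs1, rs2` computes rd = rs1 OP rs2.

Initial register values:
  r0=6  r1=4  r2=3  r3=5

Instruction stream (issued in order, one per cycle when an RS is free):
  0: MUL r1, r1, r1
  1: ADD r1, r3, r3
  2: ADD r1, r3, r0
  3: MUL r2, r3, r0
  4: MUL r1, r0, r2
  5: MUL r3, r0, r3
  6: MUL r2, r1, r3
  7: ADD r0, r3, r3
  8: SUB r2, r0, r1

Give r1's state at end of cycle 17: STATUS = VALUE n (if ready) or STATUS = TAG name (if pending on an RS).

STATUS = VALUE 180

  c1: issue MUL r1<-Mul1  regs: r0:6,r1:Mul1,r2:3,r3:5
  c2: issue ADD r1<-Add1  regs: r0:6,r1:Add1,r2:3,r3:5
  c3: issue ADD r1<-Add2  regs: r0:6,r1:Add2,r2:3,r3:5
  c4: issue MUL r2<-Mul2  regs: r0:6,r1:Add2,r2:Mul2,r3:5
  c5: CDB Add1=10; stall  regs: r0:6,r1:Add2,r2:Mul2,r3:5
  c6: CDB Add2=11; stall  regs: r0:6,r1:11,r2:Mul2,r3:5
  c7: CDB Mul1=16; issue MUL r1<-Mul1  regs: r0:6,r1:Mul1,r2:Mul2,r3:5
  c8: CDB Mul2=30; issue MUL r3<-Mul2  regs: r0:6,r1:Mul1,r2:30,r3:Mul2
  c9: stall  regs: r0:6,r1:Mul1,r2:30,r3:Mul2
  c10: stall  regs: r0:6,r1:Mul1,r2:30,r3:Mul2
  c11: stall  regs: r0:6,r1:Mul1,r2:30,r3:Mul2
  c12: CDB Mul1=180; issue MUL r2<-Mul1  regs: r0:6,r1:180,r2:Mul1,r3:Mul2
  c13: CDB Mul2=30; issue ADD r0<-Add1  regs: r0:Add1,r1:180,r2:Mul1,r3:30
  c14: issue SUB r2<-Add2  regs: r0:Add1,r1:180,r2:Add2,r3:30
  c15: -  regs: r0:Add1,r1:180,r2:Add2,r3:30
  c16: CDB Add1=60  regs: r0:60,r1:180,r2:Add2,r3:30
  c17: CDB Mul1=5400  regs: r0:60,r1:180,r2:Add2,r3:30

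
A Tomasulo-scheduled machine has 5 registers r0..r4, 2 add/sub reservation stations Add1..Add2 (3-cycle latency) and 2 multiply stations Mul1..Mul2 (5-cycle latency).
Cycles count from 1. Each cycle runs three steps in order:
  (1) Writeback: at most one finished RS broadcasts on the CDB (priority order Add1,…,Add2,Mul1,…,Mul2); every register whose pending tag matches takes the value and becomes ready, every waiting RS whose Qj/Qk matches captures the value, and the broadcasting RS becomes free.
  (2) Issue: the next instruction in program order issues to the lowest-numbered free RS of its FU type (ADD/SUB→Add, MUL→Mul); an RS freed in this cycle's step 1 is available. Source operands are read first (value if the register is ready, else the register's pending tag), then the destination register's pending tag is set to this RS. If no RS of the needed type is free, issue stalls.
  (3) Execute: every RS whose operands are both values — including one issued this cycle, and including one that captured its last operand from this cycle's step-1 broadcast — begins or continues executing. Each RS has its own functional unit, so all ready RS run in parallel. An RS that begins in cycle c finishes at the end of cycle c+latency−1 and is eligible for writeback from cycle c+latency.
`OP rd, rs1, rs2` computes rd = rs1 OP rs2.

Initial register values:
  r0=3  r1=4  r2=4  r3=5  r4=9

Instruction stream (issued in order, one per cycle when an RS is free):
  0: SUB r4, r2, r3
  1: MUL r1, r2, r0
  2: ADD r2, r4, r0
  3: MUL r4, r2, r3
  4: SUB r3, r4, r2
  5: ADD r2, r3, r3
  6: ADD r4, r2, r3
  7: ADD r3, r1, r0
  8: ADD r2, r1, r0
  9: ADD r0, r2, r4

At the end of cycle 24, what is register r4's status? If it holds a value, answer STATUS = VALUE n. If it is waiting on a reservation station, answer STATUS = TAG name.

c1: issue SUB r4<-Add1 | r0:3,r1:4,r2:4,r3:5,r4:Add1
c2: issue MUL r1<-Mul1 | r0:3,r1:Mul1,r2:4,r3:5,r4:Add1
c3: issue ADD r2<-Add2 | r0:3,r1:Mul1,r2:Add2,r3:5,r4:Add1
c4: CDB Add1=-1; issue MUL r4<-Mul2 | r0:3,r1:Mul1,r2:Add2,r3:5,r4:Mul2
c5: issue SUB r3<-Add1 | r0:3,r1:Mul1,r2:Add2,r3:Add1,r4:Mul2
c6: stall | r0:3,r1:Mul1,r2:Add2,r3:Add1,r4:Mul2
c7: CDB Add2=2; issue ADD r2<-Add2 | r0:3,r1:Mul1,r2:Add2,r3:Add1,r4:Mul2
c8: CDB Mul1=12; stall | r0:3,r1:12,r2:Add2,r3:Add1,r4:Mul2
c9: stall | r0:3,r1:12,r2:Add2,r3:Add1,r4:Mul2
c10: stall | r0:3,r1:12,r2:Add2,r3:Add1,r4:Mul2
c11: stall | r0:3,r1:12,r2:Add2,r3:Add1,r4:Mul2
c12: CDB Mul2=10; stall | r0:3,r1:12,r2:Add2,r3:Add1,r4:10
c13: stall | r0:3,r1:12,r2:Add2,r3:Add1,r4:10
c14: stall | r0:3,r1:12,r2:Add2,r3:Add1,r4:10
c15: CDB Add1=8; issue ADD r4<-Add1 | r0:3,r1:12,r2:Add2,r3:8,r4:Add1
c16: stall | r0:3,r1:12,r2:Add2,r3:8,r4:Add1
c17: stall | r0:3,r1:12,r2:Add2,r3:8,r4:Add1
c18: CDB Add2=16; issue ADD r3<-Add2 | r0:3,r1:12,r2:16,r3:Add2,r4:Add1
c19: stall | r0:3,r1:12,r2:16,r3:Add2,r4:Add1
c20: stall | r0:3,r1:12,r2:16,r3:Add2,r4:Add1
c21: CDB Add1=24; issue ADD r2<-Add1 | r0:3,r1:12,r2:Add1,r3:Add2,r4:24
c22: CDB Add2=15; issue ADD r0<-Add2 | r0:Add2,r1:12,r2:Add1,r3:15,r4:24
c23: - | r0:Add2,r1:12,r2:Add1,r3:15,r4:24
c24: CDB Add1=15 | r0:Add2,r1:12,r2:15,r3:15,r4:24

STATUS = VALUE 24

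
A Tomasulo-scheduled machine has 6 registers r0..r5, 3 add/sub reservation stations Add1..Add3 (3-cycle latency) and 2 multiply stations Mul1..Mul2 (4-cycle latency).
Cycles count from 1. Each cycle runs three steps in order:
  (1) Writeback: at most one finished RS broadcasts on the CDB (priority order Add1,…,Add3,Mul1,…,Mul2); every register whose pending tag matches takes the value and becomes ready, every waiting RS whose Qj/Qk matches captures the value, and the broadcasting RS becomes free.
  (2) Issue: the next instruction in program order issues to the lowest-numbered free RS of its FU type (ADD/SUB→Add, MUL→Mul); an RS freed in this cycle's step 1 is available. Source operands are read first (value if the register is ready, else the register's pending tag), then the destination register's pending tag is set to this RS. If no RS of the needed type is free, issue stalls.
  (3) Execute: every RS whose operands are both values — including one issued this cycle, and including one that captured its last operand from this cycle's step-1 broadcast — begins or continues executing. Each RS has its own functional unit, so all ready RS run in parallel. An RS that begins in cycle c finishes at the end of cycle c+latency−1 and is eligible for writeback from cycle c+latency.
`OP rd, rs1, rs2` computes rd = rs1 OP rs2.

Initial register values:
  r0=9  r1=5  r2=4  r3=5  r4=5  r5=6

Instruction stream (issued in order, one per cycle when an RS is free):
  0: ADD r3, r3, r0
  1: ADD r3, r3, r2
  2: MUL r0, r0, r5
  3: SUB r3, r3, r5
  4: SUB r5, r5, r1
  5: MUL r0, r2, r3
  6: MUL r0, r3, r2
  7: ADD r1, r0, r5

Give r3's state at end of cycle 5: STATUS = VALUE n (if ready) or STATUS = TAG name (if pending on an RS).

  c1: issue ADD r3<-Add1  regs: r0:9,r1:5,r2:4,r3:Add1,r4:5,r5:6
  c2: issue ADD r3<-Add2  regs: r0:9,r1:5,r2:4,r3:Add2,r4:5,r5:6
  c3: issue MUL r0<-Mul1  regs: r0:Mul1,r1:5,r2:4,r3:Add2,r4:5,r5:6
  c4: CDB Add1=14; issue SUB r3<-Add1  regs: r0:Mul1,r1:5,r2:4,r3:Add1,r4:5,r5:6
  c5: issue SUB r5<-Add3  regs: r0:Mul1,r1:5,r2:4,r3:Add1,r4:5,r5:Add3

STATUS = TAG Add1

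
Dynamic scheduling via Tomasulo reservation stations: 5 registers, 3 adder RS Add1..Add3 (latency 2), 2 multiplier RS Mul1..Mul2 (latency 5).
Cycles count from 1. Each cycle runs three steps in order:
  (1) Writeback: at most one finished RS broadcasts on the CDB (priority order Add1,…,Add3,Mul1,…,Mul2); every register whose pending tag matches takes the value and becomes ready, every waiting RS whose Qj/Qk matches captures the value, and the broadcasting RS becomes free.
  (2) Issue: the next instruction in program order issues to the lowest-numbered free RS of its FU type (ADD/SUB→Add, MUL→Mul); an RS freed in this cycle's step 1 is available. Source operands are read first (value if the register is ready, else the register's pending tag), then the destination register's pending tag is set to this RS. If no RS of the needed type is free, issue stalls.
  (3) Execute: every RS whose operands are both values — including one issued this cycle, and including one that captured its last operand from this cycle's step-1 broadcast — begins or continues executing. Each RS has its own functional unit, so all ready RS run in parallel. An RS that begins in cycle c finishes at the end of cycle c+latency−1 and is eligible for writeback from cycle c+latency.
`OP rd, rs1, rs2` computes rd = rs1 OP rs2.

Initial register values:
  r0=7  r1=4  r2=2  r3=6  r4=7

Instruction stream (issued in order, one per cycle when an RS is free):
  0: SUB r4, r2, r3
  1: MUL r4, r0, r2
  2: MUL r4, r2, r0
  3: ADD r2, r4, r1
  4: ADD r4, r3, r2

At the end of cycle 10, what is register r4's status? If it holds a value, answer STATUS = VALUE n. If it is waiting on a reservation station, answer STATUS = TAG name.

STATUS = TAG Add2

c1: issue SUB r4<-Add1 | r0:7,r1:4,r2:2,r3:6,r4:Add1
c2: issue MUL r4<-Mul1 | r0:7,r1:4,r2:2,r3:6,r4:Mul1
c3: CDB Add1=-4; issue MUL r4<-Mul2 | r0:7,r1:4,r2:2,r3:6,r4:Mul2
c4: issue ADD r2<-Add1 | r0:7,r1:4,r2:Add1,r3:6,r4:Mul2
c5: issue ADD r4<-Add2 | r0:7,r1:4,r2:Add1,r3:6,r4:Add2
c6: - | r0:7,r1:4,r2:Add1,r3:6,r4:Add2
c7: CDB Mul1=14 | r0:7,r1:4,r2:Add1,r3:6,r4:Add2
c8: CDB Mul2=14 | r0:7,r1:4,r2:Add1,r3:6,r4:Add2
c9: - | r0:7,r1:4,r2:Add1,r3:6,r4:Add2
c10: CDB Add1=18 | r0:7,r1:4,r2:18,r3:6,r4:Add2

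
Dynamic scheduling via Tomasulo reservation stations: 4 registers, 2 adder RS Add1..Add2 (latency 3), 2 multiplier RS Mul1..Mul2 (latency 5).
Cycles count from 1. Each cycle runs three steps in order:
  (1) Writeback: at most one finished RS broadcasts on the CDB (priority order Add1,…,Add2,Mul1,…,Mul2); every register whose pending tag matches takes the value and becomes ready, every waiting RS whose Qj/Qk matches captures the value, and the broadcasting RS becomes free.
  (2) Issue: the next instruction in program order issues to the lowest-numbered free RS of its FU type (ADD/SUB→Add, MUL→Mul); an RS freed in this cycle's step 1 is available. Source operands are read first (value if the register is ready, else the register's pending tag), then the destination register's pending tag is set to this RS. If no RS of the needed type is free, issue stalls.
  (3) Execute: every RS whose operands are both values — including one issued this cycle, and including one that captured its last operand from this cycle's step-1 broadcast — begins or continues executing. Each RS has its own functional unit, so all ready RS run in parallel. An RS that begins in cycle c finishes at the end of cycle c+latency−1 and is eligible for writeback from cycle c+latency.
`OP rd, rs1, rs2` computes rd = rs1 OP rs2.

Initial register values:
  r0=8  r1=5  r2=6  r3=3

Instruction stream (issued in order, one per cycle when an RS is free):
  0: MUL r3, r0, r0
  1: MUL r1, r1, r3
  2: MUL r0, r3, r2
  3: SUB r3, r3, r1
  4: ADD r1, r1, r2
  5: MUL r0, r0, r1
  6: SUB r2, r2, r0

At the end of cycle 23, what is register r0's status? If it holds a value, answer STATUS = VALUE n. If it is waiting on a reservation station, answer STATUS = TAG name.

cycle 1: issue MUL r3<-Mul1 // r0:8,r1:5,r2:6,r3:Mul1
cycle 2: issue MUL r1<-Mul2 // r0:8,r1:Mul2,r2:6,r3:Mul1
cycle 3: stall // r0:8,r1:Mul2,r2:6,r3:Mul1
cycle 4: stall // r0:8,r1:Mul2,r2:6,r3:Mul1
cycle 5: stall // r0:8,r1:Mul2,r2:6,r3:Mul1
cycle 6: CDB Mul1=64; issue MUL r0<-Mul1 // r0:Mul1,r1:Mul2,r2:6,r3:64
cycle 7: issue SUB r3<-Add1 // r0:Mul1,r1:Mul2,r2:6,r3:Add1
cycle 8: issue ADD r1<-Add2 // r0:Mul1,r1:Add2,r2:6,r3:Add1
cycle 9: stall // r0:Mul1,r1:Add2,r2:6,r3:Add1
cycle 10: stall // r0:Mul1,r1:Add2,r2:6,r3:Add1
cycle 11: CDB Mul1=384; issue MUL r0<-Mul1 // r0:Mul1,r1:Add2,r2:6,r3:Add1
cycle 12: CDB Mul2=320; stall // r0:Mul1,r1:Add2,r2:6,r3:Add1
cycle 13: stall // r0:Mul1,r1:Add2,r2:6,r3:Add1
cycle 14: stall // r0:Mul1,r1:Add2,r2:6,r3:Add1
cycle 15: CDB Add1=-256; issue SUB r2<-Add1 // r0:Mul1,r1:Add2,r2:Add1,r3:-256
cycle 16: CDB Add2=326 // r0:Mul1,r1:326,r2:Add1,r3:-256
cycle 17: - // r0:Mul1,r1:326,r2:Add1,r3:-256
cycle 18: - // r0:Mul1,r1:326,r2:Add1,r3:-256
cycle 19: - // r0:Mul1,r1:326,r2:Add1,r3:-256
cycle 20: - // r0:Mul1,r1:326,r2:Add1,r3:-256
cycle 21: CDB Mul1=125184 // r0:125184,r1:326,r2:Add1,r3:-256
cycle 22: - // r0:125184,r1:326,r2:Add1,r3:-256
cycle 23: - // r0:125184,r1:326,r2:Add1,r3:-256

STATUS = VALUE 125184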